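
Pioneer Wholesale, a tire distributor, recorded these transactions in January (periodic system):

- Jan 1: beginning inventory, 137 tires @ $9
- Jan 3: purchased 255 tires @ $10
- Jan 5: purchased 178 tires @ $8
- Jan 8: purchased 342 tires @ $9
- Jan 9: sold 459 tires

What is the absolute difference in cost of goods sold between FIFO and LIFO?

$305

FIFO COGS: 137 @ $9 + 255 @ $10 + 67 @ $8 = $4,319
LIFO COGS: 342 @ $9 + 117 @ $8 = $4,014
Difference = |$4,319 − $4,014| = $305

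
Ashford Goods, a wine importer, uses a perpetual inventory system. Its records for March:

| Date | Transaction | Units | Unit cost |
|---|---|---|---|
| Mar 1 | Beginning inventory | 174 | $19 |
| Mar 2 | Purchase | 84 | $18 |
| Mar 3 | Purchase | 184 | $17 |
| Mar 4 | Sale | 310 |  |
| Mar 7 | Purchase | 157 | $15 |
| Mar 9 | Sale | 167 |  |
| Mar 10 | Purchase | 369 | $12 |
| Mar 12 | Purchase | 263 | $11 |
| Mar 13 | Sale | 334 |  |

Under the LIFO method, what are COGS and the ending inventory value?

Mar 4, 310 sold [LIFO — newest first]: 184 @ $17 + 84 @ $18 + 42 @ $19 = $5,438
Mar 9, 167 sold [LIFO — newest first]: 157 @ $15 + 10 @ $19 = $2,545
Mar 13, 334 sold [LIFO — newest first]: 263 @ $11 + 71 @ $12 = $3,745
Total COGS = $5,438 + $2,545 + $3,745 = $11,728
Ending inventory: 122 @ $19 + 298 @ $12 = $5,894

COGS = $11,728; ending inventory = $5,894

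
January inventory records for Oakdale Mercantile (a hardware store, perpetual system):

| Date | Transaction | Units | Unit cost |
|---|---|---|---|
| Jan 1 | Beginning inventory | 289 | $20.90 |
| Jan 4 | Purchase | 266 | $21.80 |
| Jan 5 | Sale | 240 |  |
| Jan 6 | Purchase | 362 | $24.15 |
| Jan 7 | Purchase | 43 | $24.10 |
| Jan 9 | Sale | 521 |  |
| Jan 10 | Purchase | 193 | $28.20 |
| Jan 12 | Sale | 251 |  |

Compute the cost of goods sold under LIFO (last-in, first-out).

Jan 5, 240 sold [LIFO — newest first]: 240 @ $21.80 = $5,232.00
Jan 9, 521 sold [LIFO — newest first]: 43 @ $24.10 + 362 @ $24.15 + 26 @ $21.80 + 90 @ $20.90 = $12,226.40
Jan 12, 251 sold [LIFO — newest first]: 193 @ $28.20 + 58 @ $20.90 = $6,654.80
Total COGS = $5,232.00 + $12,226.40 + $6,654.80 = $24,113.20
Ending inventory: 141 @ $20.90 = $2,946.90
Check: goods available $27,060.10 = COGS $24,113.20 + ending $2,946.90

COGS = $24,113.20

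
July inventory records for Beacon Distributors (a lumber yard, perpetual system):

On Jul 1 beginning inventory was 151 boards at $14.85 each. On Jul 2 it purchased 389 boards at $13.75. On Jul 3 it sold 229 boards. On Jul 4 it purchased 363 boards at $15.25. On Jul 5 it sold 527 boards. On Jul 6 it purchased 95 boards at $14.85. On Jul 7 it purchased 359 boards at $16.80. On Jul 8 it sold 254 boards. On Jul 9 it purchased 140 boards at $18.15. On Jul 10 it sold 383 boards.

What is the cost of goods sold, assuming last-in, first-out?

COGS = $21,565.40

Jul 3, 229 sold [LIFO — newest first]: 229 @ $13.75 = $3,148.75
Jul 5, 527 sold [LIFO — newest first]: 363 @ $15.25 + 160 @ $13.75 + 4 @ $14.85 = $7,795.15
Jul 8, 254 sold [LIFO — newest first]: 254 @ $16.80 = $4,267.20
Jul 10, 383 sold [LIFO — newest first]: 140 @ $18.15 + 105 @ $16.80 + 95 @ $14.85 + 43 @ $14.85 = $6,354.30
Total COGS = $3,148.75 + $7,795.15 + $4,267.20 + $6,354.30 = $21,565.40
Ending inventory: 104 @ $14.85 = $1,544.40
Check: goods available $23,109.80 = COGS $21,565.40 + ending $1,544.40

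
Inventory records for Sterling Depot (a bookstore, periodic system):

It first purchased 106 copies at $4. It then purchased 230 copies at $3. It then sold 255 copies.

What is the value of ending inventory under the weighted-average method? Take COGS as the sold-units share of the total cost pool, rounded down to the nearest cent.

Ending inventory = $268.56

Sale 1, sell 255: 255/336 × $1,114.00 → $845.44
Ending inventory (cost pool remaining) = $268.56
Check: goods available $1,114.00 = COGS $845.44 + ending $268.56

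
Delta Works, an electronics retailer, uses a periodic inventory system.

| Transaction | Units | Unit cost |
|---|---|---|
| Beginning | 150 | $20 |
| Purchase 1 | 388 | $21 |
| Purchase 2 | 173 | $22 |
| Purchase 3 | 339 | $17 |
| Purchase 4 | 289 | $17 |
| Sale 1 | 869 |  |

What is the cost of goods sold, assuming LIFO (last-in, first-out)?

COGS = $15,910

Sale 1 (869) [LIFO — newest first]: 289 @ $17 + 339 @ $17 + 173 @ $22 + 68 @ $21 = $15,910
Ending inventory: 150 @ $20 + 320 @ $21 = $9,720
Check: goods available $25,630 = COGS $15,910 + ending $9,720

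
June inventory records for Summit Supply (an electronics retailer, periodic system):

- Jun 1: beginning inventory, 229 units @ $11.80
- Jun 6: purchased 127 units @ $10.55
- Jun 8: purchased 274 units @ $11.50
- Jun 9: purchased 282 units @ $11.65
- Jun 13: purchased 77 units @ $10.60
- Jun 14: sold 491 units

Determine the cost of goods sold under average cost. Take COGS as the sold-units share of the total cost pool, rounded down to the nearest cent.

COGS = $5,607.30

Jun 14, sell 491: 491/989 × $11,294.55 → $5,607.30
Ending inventory (cost pool remaining) = $5,687.25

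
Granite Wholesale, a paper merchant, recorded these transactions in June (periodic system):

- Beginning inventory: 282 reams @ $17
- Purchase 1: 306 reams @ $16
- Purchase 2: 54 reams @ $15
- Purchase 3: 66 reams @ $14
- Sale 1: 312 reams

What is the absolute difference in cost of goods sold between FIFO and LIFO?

FIFO COGS: 282 @ $17 + 30 @ $16 = $5,274
LIFO COGS: 66 @ $14 + 54 @ $15 + 192 @ $16 = $4,806
Difference = |$5,274 − $4,806| = $468

$468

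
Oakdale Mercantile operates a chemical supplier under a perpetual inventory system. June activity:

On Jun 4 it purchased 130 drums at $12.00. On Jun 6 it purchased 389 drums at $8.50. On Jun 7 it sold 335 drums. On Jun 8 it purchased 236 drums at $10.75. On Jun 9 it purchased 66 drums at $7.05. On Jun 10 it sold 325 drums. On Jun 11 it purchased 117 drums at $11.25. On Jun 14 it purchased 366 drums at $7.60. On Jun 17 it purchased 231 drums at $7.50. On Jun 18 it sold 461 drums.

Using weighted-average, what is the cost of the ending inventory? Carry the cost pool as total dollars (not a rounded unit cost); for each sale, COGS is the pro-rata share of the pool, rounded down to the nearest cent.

After Jun 4: 130 on hand, pool $1,560.00 (≈ $12.0000 each)
After Jun 6: 519 on hand, pool $4,866.50 (≈ $9.3767 each)
Jun 7, sell 335: 335/519 × $4,866.50 → $3,141.18
After Jun 8: 420 on hand, pool $4,262.32 (≈ $10.1484 each)
After Jun 9: 486 on hand, pool $4,727.62 (≈ $9.7276 each)
Jun 10, sell 325: 325/486 × $4,727.62 → $3,161.47
After Jun 11: 278 on hand, pool $2,882.40 (≈ $10.3683 each)
After Jun 14: 644 on hand, pool $5,664.00 (≈ $8.7950 each)
After Jun 17: 875 on hand, pool $7,396.50 (≈ $8.4531 each)
Jun 18, sell 461: 461/875 × $7,396.50 → $3,896.89
Total COGS = $3,141.18 + $3,161.47 + $3,896.89 = $10,199.54
Ending inventory (cost pool remaining) = $3,499.61

Ending inventory = $3,499.61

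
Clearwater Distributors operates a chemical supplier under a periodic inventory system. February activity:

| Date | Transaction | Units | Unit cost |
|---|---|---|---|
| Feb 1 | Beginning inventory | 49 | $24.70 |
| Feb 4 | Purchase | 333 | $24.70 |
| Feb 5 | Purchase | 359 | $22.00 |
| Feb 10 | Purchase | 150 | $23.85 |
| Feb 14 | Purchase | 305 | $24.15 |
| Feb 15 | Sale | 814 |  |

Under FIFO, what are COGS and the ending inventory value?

Feb 15, 814 sold [FIFO — oldest first]: 49 @ $24.70 + 333 @ $24.70 + 359 @ $22.00 + 73 @ $23.85 = $19,074.45
Ending inventory: 77 @ $23.85 + 305 @ $24.15 = $9,202.20

COGS = $19,074.45; ending inventory = $9,202.20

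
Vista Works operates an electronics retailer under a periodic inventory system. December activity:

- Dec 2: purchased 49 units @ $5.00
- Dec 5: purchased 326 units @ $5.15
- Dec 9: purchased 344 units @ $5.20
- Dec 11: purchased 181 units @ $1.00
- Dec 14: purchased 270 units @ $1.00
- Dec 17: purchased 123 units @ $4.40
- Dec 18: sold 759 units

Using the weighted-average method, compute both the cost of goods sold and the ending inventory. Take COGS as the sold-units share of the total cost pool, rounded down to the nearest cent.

Dec 18, sell 759: 759/1293 × $4,704.90 → $2,761.80
Ending inventory (cost pool remaining) = $1,943.10

COGS = $2,761.80; ending inventory = $1,943.10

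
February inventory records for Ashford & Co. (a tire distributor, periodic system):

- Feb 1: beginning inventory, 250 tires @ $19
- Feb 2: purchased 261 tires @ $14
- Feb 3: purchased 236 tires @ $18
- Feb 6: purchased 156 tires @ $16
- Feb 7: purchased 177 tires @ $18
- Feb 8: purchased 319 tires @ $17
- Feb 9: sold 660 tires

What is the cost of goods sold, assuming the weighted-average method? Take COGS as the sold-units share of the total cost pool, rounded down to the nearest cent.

Feb 9, sell 660: 660/1399 × $23,757.00 → $11,207.73
Ending inventory (cost pool remaining) = $12,549.27
Check: goods available $23,757.00 = COGS $11,207.73 + ending $12,549.27

COGS = $11,207.73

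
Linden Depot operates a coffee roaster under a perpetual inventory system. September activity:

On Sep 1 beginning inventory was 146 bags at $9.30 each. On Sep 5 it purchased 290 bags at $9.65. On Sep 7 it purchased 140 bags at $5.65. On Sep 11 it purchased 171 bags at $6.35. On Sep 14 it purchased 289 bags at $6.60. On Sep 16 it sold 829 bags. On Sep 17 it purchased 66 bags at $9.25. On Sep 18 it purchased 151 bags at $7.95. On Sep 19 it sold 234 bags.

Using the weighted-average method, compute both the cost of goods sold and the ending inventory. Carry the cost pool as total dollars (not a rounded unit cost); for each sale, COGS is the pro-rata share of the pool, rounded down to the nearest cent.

COGS = $8,229.02; ending inventory = $1,522.48

After Sep 1: 146 on hand, pool $1,357.80 (≈ $9.3000 each)
After Sep 5: 436 on hand, pool $4,156.30 (≈ $9.5328 each)
After Sep 7: 576 on hand, pool $4,947.30 (≈ $8.5891 each)
After Sep 11: 747 on hand, pool $6,033.15 (≈ $8.0765 each)
After Sep 14: 1036 on hand, pool $7,940.55 (≈ $7.6646 each)
Sep 16, sell 829: 829/1036 × $7,940.55 → $6,353.97
After Sep 17: 273 on hand, pool $2,197.08 (≈ $8.0479 each)
After Sep 18: 424 on hand, pool $3,397.53 (≈ $8.0130 each)
Sep 19, sell 234: 234/424 × $3,397.53 → $1,875.05
Total COGS = $6,353.97 + $1,875.05 = $8,229.02
Ending inventory (cost pool remaining) = $1,522.48
Check: goods available $9,751.50 = COGS $8,229.02 + ending $1,522.48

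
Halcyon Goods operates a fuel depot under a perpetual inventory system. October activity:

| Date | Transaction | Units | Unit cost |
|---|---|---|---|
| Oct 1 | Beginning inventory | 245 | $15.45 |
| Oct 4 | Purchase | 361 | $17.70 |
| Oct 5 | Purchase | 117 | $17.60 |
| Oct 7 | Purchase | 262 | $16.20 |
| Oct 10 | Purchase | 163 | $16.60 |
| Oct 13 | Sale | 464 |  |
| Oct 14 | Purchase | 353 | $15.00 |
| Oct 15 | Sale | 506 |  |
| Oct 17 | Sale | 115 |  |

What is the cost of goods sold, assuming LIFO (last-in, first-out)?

Oct 13, 464 sold [LIFO — newest first]: 163 @ $16.60 + 262 @ $16.20 + 39 @ $17.60 = $7,636.60
Oct 15, 506 sold [LIFO — newest first]: 353 @ $15.00 + 78 @ $17.60 + 75 @ $17.70 = $7,995.30
Oct 17, 115 sold [LIFO — newest first]: 115 @ $17.70 = $2,035.50
Total COGS = $7,636.60 + $7,995.30 + $2,035.50 = $17,667.40
Ending inventory: 245 @ $15.45 + 171 @ $17.70 = $6,811.95

COGS = $17,667.40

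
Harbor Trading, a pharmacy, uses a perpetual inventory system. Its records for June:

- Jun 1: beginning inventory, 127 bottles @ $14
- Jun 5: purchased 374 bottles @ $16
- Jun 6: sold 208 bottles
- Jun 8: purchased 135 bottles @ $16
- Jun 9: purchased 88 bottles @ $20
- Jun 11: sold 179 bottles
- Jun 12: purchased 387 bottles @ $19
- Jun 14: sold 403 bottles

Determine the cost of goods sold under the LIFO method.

COGS = $14,153

Jun 6, 208 sold [LIFO — newest first]: 208 @ $16 = $3,328
Jun 11, 179 sold [LIFO — newest first]: 88 @ $20 + 91 @ $16 = $3,216
Jun 14, 403 sold [LIFO — newest first]: 387 @ $19 + 16 @ $16 = $7,609
Total COGS = $3,328 + $3,216 + $7,609 = $14,153
Ending inventory: 127 @ $14 + 166 @ $16 + 28 @ $16 = $4,882
Check: goods available $19,035 = COGS $14,153 + ending $4,882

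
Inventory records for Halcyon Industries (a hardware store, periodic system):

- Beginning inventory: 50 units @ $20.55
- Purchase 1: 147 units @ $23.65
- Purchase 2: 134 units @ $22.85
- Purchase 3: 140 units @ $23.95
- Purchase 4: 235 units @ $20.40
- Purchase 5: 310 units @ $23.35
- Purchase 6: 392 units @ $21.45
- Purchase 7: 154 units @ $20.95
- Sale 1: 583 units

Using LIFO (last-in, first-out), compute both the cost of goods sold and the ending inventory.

COGS = $12,498.65; ending inventory = $22,087.50

Sale 1 (583) [LIFO — newest first]: 154 @ $20.95 + 392 @ $21.45 + 37 @ $23.35 = $12,498.65
Ending inventory: 50 @ $20.55 + 147 @ $23.65 + 134 @ $22.85 + 140 @ $23.95 + 235 @ $20.40 + 273 @ $23.35 = $22,087.50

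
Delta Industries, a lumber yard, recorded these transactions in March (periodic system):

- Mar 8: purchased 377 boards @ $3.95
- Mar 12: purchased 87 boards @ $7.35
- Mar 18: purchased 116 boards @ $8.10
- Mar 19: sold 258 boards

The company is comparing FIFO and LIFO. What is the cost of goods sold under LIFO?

COGS = $1,796.30

FIFO COGS: 258 @ $3.95 = $1,019.10
LIFO COGS: 116 @ $8.10 + 87 @ $7.35 + 55 @ $3.95 = $1,796.30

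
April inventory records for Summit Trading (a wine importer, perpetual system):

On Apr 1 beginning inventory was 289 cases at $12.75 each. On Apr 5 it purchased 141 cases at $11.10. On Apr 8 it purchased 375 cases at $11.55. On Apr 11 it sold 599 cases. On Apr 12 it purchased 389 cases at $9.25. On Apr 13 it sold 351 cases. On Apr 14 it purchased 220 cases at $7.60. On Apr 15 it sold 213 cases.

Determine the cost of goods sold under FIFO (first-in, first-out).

Apr 11, 599 sold [FIFO — oldest first]: 289 @ $12.75 + 141 @ $11.10 + 169 @ $11.55 = $7,201.80
Apr 13, 351 sold [FIFO — oldest first]: 206 @ $11.55 + 145 @ $9.25 = $3,720.55
Apr 15, 213 sold [FIFO — oldest first]: 213 @ $9.25 = $1,970.25
Total COGS = $7,201.80 + $3,720.55 + $1,970.25 = $12,892.60
Ending inventory: 31 @ $9.25 + 220 @ $7.60 = $1,958.75

COGS = $12,892.60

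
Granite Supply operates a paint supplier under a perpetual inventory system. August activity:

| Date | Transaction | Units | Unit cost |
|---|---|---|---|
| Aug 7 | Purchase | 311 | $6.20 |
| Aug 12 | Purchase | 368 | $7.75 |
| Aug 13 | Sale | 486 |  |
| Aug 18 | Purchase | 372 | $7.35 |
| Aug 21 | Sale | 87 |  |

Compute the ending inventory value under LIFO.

Ending inventory = $3,291.35

Aug 13, 486 sold [LIFO — newest first]: 368 @ $7.75 + 118 @ $6.20 = $3,583.60
Aug 21, 87 sold [LIFO — newest first]: 87 @ $7.35 = $639.45
Total COGS = $3,583.60 + $639.45 = $4,223.05
Ending inventory: 193 @ $6.20 + 285 @ $7.35 = $3,291.35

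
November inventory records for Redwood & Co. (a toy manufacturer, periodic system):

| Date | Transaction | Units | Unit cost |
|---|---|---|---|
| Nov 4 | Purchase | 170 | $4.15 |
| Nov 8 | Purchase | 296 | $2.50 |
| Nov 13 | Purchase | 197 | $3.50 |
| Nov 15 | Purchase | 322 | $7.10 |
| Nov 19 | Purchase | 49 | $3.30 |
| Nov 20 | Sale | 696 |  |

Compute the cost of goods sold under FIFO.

Nov 20, 696 sold [FIFO — oldest first]: 170 @ $4.15 + 296 @ $2.50 + 197 @ $3.50 + 33 @ $7.10 = $2,369.30
Ending inventory: 289 @ $7.10 + 49 @ $3.30 = $2,213.60

COGS = $2,369.30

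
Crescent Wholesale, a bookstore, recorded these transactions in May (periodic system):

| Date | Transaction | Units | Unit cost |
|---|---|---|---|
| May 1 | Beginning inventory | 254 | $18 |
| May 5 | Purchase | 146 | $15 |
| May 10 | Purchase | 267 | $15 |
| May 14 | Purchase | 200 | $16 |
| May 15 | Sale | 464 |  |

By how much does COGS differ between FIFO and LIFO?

$562

FIFO COGS: 254 @ $18 + 146 @ $15 + 64 @ $15 = $7,722
LIFO COGS: 200 @ $16 + 264 @ $15 = $7,160
Difference = |$7,722 − $7,160| = $562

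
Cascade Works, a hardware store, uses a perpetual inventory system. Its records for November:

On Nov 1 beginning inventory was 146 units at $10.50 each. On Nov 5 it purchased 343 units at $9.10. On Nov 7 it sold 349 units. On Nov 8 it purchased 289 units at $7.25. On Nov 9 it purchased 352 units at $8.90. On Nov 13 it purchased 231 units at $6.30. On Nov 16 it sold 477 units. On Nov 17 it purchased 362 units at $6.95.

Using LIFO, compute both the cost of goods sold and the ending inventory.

Nov 7, 349 sold [LIFO — newest first]: 343 @ $9.10 + 6 @ $10.50 = $3,184.30
Nov 16, 477 sold [LIFO — newest first]: 231 @ $6.30 + 246 @ $8.90 = $3,644.70
Total COGS = $3,184.30 + $3,644.70 = $6,829.00
Ending inventory: 140 @ $10.50 + 289 @ $7.25 + 106 @ $8.90 + 362 @ $6.95 = $7,024.55
Check: goods available $13,853.55 = COGS $6,829.00 + ending $7,024.55

COGS = $6,829.00; ending inventory = $7,024.55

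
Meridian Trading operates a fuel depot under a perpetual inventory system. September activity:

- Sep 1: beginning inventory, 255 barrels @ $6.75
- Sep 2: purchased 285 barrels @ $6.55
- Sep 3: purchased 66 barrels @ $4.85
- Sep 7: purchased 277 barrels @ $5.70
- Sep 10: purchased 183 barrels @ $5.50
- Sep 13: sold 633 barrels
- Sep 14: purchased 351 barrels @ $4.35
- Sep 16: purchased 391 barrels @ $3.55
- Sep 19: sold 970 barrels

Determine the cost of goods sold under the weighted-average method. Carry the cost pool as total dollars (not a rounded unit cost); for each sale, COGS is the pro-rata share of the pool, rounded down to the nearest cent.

COGS = $8,439.66

After Sep 1: 255 on hand, pool $1,721.25 (≈ $6.7500 each)
After Sep 2: 540 on hand, pool $3,588.00 (≈ $6.6444 each)
After Sep 3: 606 on hand, pool $3,908.10 (≈ $6.4490 each)
After Sep 7: 883 on hand, pool $5,487.00 (≈ $6.2140 each)
After Sep 10: 1066 on hand, pool $6,493.50 (≈ $6.0915 each)
Sep 13, sell 633: 633/1066 × $6,493.50 → $3,855.89
After Sep 14: 784 on hand, pool $4,164.46 (≈ $5.3118 each)
After Sep 16: 1175 on hand, pool $5,552.51 (≈ $4.7255 each)
Sep 19, sell 970: 970/1175 × $5,552.51 → $4,583.77
Total COGS = $3,855.89 + $4,583.77 = $8,439.66
Ending inventory (cost pool remaining) = $968.74
Check: goods available $9,408.40 = COGS $8,439.66 + ending $968.74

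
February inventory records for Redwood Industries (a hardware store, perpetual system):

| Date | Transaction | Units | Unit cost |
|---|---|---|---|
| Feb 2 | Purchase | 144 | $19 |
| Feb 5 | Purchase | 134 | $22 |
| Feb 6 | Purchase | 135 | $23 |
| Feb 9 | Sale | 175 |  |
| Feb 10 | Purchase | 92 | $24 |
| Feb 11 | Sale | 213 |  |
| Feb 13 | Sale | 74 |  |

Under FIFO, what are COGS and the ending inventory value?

Feb 9, 175 sold [FIFO — oldest first]: 144 @ $19 + 31 @ $22 = $3,418
Feb 11, 213 sold [FIFO — oldest first]: 103 @ $22 + 110 @ $23 = $4,796
Feb 13, 74 sold [FIFO — oldest first]: 25 @ $23 + 49 @ $24 = $1,751
Total COGS = $3,418 + $4,796 + $1,751 = $9,965
Ending inventory: 43 @ $24 = $1,032

COGS = $9,965; ending inventory = $1,032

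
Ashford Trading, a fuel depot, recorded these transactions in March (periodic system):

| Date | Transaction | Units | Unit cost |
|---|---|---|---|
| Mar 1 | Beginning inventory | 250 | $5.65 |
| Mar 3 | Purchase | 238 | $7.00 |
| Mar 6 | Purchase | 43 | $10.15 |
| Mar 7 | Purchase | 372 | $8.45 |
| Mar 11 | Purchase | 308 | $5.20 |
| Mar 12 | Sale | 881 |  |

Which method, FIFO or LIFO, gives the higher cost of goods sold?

FIFO

FIFO COGS: 250 @ $5.65 + 238 @ $7.00 + 43 @ $10.15 + 350 @ $8.45 = $6,472.45
LIFO COGS: 308 @ $5.20 + 372 @ $8.45 + 43 @ $10.15 + 158 @ $7.00 = $6,287.45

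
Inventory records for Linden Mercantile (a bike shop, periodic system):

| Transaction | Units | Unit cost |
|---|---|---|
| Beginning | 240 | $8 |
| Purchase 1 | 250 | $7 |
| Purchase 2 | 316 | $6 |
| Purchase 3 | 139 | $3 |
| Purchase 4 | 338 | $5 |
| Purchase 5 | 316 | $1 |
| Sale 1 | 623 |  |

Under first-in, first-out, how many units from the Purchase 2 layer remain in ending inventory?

Sale 1 (623) [FIFO — oldest first]: 240 @ $8 + 250 @ $7 + 133 @ $6 = $4,468
Ending inventory: 183 @ $6 + 139 @ $3 + 338 @ $5 + 316 @ $1 = $3,521

183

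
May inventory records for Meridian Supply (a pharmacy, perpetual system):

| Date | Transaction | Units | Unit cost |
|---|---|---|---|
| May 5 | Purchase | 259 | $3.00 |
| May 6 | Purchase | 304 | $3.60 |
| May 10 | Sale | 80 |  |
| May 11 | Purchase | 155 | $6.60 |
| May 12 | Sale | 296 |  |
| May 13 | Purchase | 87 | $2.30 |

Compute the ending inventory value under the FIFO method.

May 10, 80 sold [FIFO — oldest first]: 80 @ $3.00 = $240.00
May 12, 296 sold [FIFO — oldest first]: 179 @ $3.00 + 117 @ $3.60 = $958.20
Total COGS = $240.00 + $958.20 = $1,198.20
Ending inventory: 187 @ $3.60 + 155 @ $6.60 + 87 @ $2.30 = $1,896.30

Ending inventory = $1,896.30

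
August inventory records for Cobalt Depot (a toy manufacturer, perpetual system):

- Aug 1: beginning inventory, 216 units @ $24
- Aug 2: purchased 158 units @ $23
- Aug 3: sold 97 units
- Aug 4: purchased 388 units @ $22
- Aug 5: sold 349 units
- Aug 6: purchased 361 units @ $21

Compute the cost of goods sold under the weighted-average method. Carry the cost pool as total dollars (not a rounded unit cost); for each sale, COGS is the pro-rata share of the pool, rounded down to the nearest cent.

COGS = $10,194.35

After Aug 1: 216 on hand, pool $5,184.00 (≈ $24.0000 each)
After Aug 2: 374 on hand, pool $8,818.00 (≈ $23.5775 each)
Aug 3, sell 97: 97/374 × $8,818.00 → $2,287.02
After Aug 4: 665 on hand, pool $15,066.98 (≈ $22.6571 each)
Aug 5, sell 349: 349/665 × $15,066.98 → $7,907.33
After Aug 6: 677 on hand, pool $14,740.65 (≈ $21.7735 each)
Total COGS = $2,287.02 + $7,907.33 = $10,194.35
Ending inventory (cost pool remaining) = $14,740.65
Check: goods available $24,935.00 = COGS $10,194.35 + ending $14,740.65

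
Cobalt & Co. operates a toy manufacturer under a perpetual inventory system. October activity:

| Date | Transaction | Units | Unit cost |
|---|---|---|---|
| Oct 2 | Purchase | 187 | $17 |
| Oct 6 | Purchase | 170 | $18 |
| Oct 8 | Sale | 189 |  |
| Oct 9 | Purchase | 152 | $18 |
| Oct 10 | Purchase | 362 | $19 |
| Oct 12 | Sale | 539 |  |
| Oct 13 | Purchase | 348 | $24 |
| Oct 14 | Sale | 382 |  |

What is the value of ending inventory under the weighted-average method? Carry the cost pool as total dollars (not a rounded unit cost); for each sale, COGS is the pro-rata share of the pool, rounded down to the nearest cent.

After Oct 2: 187 on hand, pool $3,179.00 (≈ $17.0000 each)
After Oct 6: 357 on hand, pool $6,239.00 (≈ $17.4762 each)
Oct 8, sell 189: 189/357 × $6,239.00 → $3,303.00
After Oct 9: 320 on hand, pool $5,672.00 (≈ $17.7250 each)
After Oct 10: 682 on hand, pool $12,550.00 (≈ $18.4018 each)
Oct 12, sell 539: 539/682 × $12,550.00 → $9,918.54
After Oct 13: 491 on hand, pool $10,983.46 (≈ $22.3696 each)
Oct 14, sell 382: 382/491 × $10,983.46 → $8,545.17
Total COGS = $3,303.00 + $9,918.54 + $8,545.17 = $21,766.71
Ending inventory (cost pool remaining) = $2,438.29

Ending inventory = $2,438.29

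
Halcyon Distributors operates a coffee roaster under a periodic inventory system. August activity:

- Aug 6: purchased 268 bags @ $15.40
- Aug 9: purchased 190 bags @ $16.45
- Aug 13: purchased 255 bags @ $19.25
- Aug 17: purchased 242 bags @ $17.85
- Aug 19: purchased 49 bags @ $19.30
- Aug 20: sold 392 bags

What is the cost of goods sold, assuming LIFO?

Aug 20, 392 sold [LIFO — newest first]: 49 @ $19.30 + 242 @ $17.85 + 101 @ $19.25 = $7,209.65
Ending inventory: 268 @ $15.40 + 190 @ $16.45 + 154 @ $19.25 = $10,217.20

COGS = $7,209.65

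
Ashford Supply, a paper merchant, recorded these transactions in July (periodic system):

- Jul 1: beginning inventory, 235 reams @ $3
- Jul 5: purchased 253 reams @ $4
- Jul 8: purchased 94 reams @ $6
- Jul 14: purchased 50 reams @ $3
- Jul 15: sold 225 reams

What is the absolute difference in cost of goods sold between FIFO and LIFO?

$363

FIFO COGS: 225 @ $3 = $675
LIFO COGS: 50 @ $3 + 94 @ $6 + 81 @ $4 = $1,038
Difference = |$675 − $1,038| = $363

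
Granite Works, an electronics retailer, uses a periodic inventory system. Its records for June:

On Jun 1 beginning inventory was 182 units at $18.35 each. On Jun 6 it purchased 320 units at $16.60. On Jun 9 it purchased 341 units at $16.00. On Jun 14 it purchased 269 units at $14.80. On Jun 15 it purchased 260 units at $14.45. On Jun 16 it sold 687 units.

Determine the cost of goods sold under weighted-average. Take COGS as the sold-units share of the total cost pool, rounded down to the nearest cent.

Jun 16, sell 687: 687/1372 × $21,845.90 → $10,938.87
Ending inventory (cost pool remaining) = $10,907.03
Check: goods available $21,845.90 = COGS $10,938.87 + ending $10,907.03

COGS = $10,938.87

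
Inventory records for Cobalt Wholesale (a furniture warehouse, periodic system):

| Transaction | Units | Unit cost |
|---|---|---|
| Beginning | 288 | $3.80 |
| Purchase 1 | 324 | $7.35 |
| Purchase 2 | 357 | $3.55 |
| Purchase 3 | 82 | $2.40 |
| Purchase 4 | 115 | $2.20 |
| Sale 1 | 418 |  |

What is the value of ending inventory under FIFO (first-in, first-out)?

Ending inventory = $3,143.05

Sale 1 (418) [FIFO — oldest first]: 288 @ $3.80 + 130 @ $7.35 = $2,049.90
Ending inventory: 194 @ $7.35 + 357 @ $3.55 + 82 @ $2.40 + 115 @ $2.20 = $3,143.05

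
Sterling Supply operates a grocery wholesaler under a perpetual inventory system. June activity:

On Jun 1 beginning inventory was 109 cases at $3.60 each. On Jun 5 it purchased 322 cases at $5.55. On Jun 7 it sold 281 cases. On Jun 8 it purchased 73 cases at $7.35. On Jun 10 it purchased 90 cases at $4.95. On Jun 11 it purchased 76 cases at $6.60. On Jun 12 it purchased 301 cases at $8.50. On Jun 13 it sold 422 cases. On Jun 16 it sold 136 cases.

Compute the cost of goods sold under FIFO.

COGS = $5,099.65

Jun 7, 281 sold [FIFO — oldest first]: 109 @ $3.60 + 172 @ $5.55 = $1,347.00
Jun 13, 422 sold [FIFO — oldest first]: 150 @ $5.55 + 73 @ $7.35 + 90 @ $4.95 + 76 @ $6.60 + 33 @ $8.50 = $2,596.65
Jun 16, 136 sold [FIFO — oldest first]: 136 @ $8.50 = $1,156.00
Total COGS = $1,347.00 + $2,596.65 + $1,156.00 = $5,099.65
Ending inventory: 132 @ $8.50 = $1,122.00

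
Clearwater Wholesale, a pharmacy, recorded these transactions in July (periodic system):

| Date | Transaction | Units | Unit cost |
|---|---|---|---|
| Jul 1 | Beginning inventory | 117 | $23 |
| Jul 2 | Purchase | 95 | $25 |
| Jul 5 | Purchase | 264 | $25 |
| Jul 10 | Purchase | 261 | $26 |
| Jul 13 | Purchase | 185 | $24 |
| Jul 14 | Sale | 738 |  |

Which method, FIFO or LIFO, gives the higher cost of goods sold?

FIFO COGS: 117 @ $23 + 95 @ $25 + 264 @ $25 + 261 @ $26 + 1 @ $24 = $18,476
LIFO COGS: 185 @ $24 + 261 @ $26 + 264 @ $25 + 28 @ $25 = $18,526

LIFO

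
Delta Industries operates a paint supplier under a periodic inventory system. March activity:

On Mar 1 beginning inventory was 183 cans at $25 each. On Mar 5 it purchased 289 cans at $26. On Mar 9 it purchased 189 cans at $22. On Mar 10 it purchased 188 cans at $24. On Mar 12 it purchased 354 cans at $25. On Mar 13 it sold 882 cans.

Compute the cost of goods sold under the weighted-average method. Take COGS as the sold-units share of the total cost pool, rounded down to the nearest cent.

COGS = $21,708.34

Mar 13, sell 882: 882/1203 × $29,609.00 → $21,708.34
Ending inventory (cost pool remaining) = $7,900.66
Check: goods available $29,609.00 = COGS $21,708.34 + ending $7,900.66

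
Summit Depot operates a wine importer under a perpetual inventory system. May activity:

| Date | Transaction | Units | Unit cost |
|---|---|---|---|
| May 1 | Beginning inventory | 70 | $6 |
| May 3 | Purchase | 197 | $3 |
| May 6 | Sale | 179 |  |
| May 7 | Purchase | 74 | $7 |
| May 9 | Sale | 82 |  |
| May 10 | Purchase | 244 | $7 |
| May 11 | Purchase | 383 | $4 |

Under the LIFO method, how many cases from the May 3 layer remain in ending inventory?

May 6, 179 sold [LIFO — newest first]: 179 @ $3 = $537
May 9, 82 sold [LIFO — newest first]: 74 @ $7 + 8 @ $3 = $542
Total COGS = $537 + $542 = $1,079
Ending inventory: 70 @ $6 + 10 @ $3 + 244 @ $7 + 383 @ $4 = $3,690
Check: goods available $4,769 = COGS $1,079 + ending $3,690

10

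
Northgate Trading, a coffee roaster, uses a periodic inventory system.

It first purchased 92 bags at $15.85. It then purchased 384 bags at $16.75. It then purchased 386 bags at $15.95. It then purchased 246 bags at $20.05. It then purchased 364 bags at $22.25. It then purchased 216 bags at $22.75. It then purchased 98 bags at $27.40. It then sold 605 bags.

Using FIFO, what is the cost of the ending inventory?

Sale 1 (605) [FIFO — oldest first]: 92 @ $15.85 + 384 @ $16.75 + 129 @ $15.95 = $9,947.75
Ending inventory: 257 @ $15.95 + 246 @ $20.05 + 364 @ $22.25 + 216 @ $22.75 + 98 @ $27.40 = $24,729.65
Check: goods available $34,677.40 = COGS $9,947.75 + ending $24,729.65

Ending inventory = $24,729.65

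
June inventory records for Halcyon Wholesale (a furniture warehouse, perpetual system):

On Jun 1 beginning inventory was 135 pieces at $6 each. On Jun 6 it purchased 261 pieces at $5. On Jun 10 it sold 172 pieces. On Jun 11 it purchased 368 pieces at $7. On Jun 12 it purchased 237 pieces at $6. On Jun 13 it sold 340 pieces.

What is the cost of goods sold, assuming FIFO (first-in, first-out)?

Jun 10, 172 sold [FIFO — oldest first]: 135 @ $6 + 37 @ $5 = $995
Jun 13, 340 sold [FIFO — oldest first]: 224 @ $5 + 116 @ $7 = $1,932
Total COGS = $995 + $1,932 = $2,927
Ending inventory: 252 @ $7 + 237 @ $6 = $3,186

COGS = $2,927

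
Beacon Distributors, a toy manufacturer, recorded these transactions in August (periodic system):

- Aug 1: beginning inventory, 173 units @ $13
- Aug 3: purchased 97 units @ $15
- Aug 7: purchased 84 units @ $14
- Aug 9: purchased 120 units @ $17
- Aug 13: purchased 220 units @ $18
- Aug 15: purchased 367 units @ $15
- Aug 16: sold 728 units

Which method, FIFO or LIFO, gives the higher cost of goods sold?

LIFO

FIFO COGS: 173 @ $13 + 97 @ $15 + 84 @ $14 + 120 @ $17 + 220 @ $18 + 34 @ $15 = $11,390
LIFO COGS: 367 @ $15 + 220 @ $18 + 120 @ $17 + 21 @ $14 = $11,799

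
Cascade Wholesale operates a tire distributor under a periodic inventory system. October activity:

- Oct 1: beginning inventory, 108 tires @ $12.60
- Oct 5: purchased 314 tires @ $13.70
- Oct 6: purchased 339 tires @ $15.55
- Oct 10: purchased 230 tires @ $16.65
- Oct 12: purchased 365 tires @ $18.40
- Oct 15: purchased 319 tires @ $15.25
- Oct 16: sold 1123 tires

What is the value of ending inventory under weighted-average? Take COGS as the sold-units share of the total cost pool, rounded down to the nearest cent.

Oct 16, sell 1123: 1123/1675 × $26,344.30 → $17,662.47
Ending inventory (cost pool remaining) = $8,681.83
Check: goods available $26,344.30 = COGS $17,662.47 + ending $8,681.83

Ending inventory = $8,681.83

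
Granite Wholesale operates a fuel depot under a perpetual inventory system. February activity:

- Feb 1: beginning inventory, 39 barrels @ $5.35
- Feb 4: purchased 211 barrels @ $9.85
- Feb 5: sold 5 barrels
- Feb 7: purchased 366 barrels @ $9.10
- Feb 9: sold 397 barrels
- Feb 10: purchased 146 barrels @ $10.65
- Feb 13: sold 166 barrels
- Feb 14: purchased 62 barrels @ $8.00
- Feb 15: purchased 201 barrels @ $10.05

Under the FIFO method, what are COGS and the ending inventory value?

COGS = $5,180.80; ending inventory = $4,507.75

Feb 5, 5 sold [FIFO — oldest first]: 5 @ $5.35 = $26.75
Feb 9, 397 sold [FIFO — oldest first]: 34 @ $5.35 + 211 @ $9.85 + 152 @ $9.10 = $3,643.45
Feb 13, 166 sold [FIFO — oldest first]: 166 @ $9.10 = $1,510.60
Total COGS = $26.75 + $3,643.45 + $1,510.60 = $5,180.80
Ending inventory: 48 @ $9.10 + 146 @ $10.65 + 62 @ $8.00 + 201 @ $10.05 = $4,507.75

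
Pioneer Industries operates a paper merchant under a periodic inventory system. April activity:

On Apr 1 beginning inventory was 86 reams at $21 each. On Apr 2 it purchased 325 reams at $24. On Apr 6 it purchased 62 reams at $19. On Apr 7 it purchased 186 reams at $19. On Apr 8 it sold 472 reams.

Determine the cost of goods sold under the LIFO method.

Apr 8, 472 sold [LIFO — newest first]: 186 @ $19 + 62 @ $19 + 224 @ $24 = $10,088
Ending inventory: 86 @ $21 + 101 @ $24 = $4,230

COGS = $10,088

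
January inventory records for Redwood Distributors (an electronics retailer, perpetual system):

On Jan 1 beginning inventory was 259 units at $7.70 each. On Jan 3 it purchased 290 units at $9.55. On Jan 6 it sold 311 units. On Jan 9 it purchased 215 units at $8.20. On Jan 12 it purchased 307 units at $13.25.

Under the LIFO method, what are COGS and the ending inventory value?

COGS = $2,931.20; ending inventory = $7,663.35

Jan 6, 311 sold [LIFO — newest first]: 290 @ $9.55 + 21 @ $7.70 = $2,931.20
Ending inventory: 238 @ $7.70 + 215 @ $8.20 + 307 @ $13.25 = $7,663.35
Check: goods available $10,594.55 = COGS $2,931.20 + ending $7,663.35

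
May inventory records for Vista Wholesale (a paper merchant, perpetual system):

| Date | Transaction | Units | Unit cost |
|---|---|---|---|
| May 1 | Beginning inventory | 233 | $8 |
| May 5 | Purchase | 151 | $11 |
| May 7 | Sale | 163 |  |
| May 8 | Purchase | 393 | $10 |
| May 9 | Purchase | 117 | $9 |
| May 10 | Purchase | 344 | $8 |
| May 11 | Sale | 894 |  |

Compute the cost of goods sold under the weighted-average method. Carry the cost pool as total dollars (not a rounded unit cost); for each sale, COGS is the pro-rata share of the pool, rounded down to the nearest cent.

COGS = $9,616.06

After May 1: 233 on hand, pool $1,864.00 (≈ $8.0000 each)
After May 5: 384 on hand, pool $3,525.00 (≈ $9.1797 each)
May 7, sell 163: 163/384 × $3,525.00 → $1,496.28
After May 8: 614 on hand, pool $5,958.72 (≈ $9.7048 each)
After May 9: 731 on hand, pool $7,011.72 (≈ $9.5920 each)
After May 10: 1075 on hand, pool $9,763.72 (≈ $9.0825 each)
May 11, sell 894: 894/1075 × $9,763.72 → $8,119.78
Total COGS = $1,496.28 + $8,119.78 = $9,616.06
Ending inventory (cost pool remaining) = $1,643.94
Check: goods available $11,260.00 = COGS $9,616.06 + ending $1,643.94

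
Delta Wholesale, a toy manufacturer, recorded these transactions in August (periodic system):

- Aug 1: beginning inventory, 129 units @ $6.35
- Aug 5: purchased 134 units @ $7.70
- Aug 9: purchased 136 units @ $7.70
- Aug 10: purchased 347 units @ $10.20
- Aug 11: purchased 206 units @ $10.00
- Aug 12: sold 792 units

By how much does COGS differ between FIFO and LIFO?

$542.15

FIFO COGS: 129 @ $6.35 + 134 @ $7.70 + 136 @ $7.70 + 347 @ $10.20 + 46 @ $10.00 = $6,897.55
LIFO COGS: 206 @ $10.00 + 347 @ $10.20 + 136 @ $7.70 + 103 @ $7.70 = $7,439.70
Difference = |$6,897.55 − $7,439.70| = $542.15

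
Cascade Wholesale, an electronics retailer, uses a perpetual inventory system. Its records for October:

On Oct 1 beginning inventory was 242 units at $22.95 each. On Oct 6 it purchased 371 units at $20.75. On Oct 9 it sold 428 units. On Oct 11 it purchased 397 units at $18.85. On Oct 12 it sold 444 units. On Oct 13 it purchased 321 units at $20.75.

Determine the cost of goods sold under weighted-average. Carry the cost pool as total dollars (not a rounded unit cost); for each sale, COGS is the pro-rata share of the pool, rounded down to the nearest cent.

COGS = $18,012.85

After Oct 1: 242 on hand, pool $5,553.90 (≈ $22.9500 each)
After Oct 6: 613 on hand, pool $13,252.15 (≈ $21.6185 each)
Oct 9, sell 428: 428/613 × $13,252.15 → $9,252.72
After Oct 11: 582 on hand, pool $11,482.88 (≈ $19.7300 each)
Oct 12, sell 444: 444/582 × $11,482.88 → $8,760.13
After Oct 13: 459 on hand, pool $9,383.50 (≈ $20.4434 each)
Total COGS = $9,252.72 + $8,760.13 = $18,012.85
Ending inventory (cost pool remaining) = $9,383.50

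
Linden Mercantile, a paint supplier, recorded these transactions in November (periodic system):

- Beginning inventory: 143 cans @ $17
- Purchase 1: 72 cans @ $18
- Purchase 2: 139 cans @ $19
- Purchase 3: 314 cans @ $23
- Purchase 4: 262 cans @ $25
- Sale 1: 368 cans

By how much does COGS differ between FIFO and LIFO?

$2,298

FIFO COGS: 143 @ $17 + 72 @ $18 + 139 @ $19 + 14 @ $23 = $6,690
LIFO COGS: 262 @ $25 + 106 @ $23 = $8,988
Difference = |$6,690 − $8,988| = $2,298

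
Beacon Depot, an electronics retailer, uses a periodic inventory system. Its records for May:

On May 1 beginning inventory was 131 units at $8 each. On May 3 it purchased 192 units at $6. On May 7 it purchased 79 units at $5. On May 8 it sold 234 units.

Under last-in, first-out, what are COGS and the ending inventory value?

May 8, 234 sold [LIFO — newest first]: 79 @ $5 + 155 @ $6 = $1,325
Ending inventory: 131 @ $8 + 37 @ $6 = $1,270

COGS = $1,325; ending inventory = $1,270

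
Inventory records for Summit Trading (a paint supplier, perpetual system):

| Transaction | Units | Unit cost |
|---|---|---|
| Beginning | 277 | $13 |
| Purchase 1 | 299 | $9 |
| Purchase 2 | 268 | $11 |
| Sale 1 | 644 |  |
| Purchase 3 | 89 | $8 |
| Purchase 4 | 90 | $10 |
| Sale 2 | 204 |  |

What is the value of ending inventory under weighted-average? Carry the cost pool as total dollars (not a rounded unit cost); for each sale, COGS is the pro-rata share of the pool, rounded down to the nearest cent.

Ending inventory = $1,755.35

After Beginning: 277 on hand, pool $3,601.00 (≈ $13.0000 each)
After Purchase 1: 576 on hand, pool $6,292.00 (≈ $10.9236 each)
After Purchase 2: 844 on hand, pool $9,240.00 (≈ $10.9479 each)
Sale 1, sell 644: 644/844 × $9,240.00 → $7,050.42
After Purchase 3: 289 on hand, pool $2,901.58 (≈ $10.0401 each)
After Purchase 4: 379 on hand, pool $3,801.58 (≈ $10.0306 each)
Sale 2, sell 204: 204/379 × $3,801.58 → $2,046.23
Total COGS = $7,050.42 + $2,046.23 = $9,096.65
Ending inventory (cost pool remaining) = $1,755.35
Check: goods available $10,852.00 = COGS $9,096.65 + ending $1,755.35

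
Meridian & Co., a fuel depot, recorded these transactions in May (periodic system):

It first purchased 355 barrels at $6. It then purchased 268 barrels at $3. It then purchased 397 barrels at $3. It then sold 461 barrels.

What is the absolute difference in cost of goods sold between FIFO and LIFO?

FIFO COGS: 355 @ $6 + 106 @ $3 = $2,448
LIFO COGS: 397 @ $3 + 64 @ $3 = $1,383
Difference = |$2,448 − $1,383| = $1,065

$1,065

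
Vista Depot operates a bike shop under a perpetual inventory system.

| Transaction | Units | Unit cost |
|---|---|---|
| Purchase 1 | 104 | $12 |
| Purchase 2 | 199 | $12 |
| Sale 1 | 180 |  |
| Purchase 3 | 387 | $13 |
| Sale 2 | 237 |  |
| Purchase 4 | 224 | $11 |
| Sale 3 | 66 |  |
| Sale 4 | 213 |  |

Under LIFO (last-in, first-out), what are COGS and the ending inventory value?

Sale 1 (180) [LIFO — newest first]: 180 @ $12 = $2,160
Sale 2 (237) [LIFO — newest first]: 237 @ $13 = $3,081
Sale 3 (66) [LIFO — newest first]: 66 @ $11 = $726
Sale 4 (213) [LIFO — newest first]: 158 @ $11 + 55 @ $13 = $2,453
Total COGS = $2,160 + $3,081 + $726 + $2,453 = $8,420
Ending inventory: 104 @ $12 + 19 @ $12 + 95 @ $13 = $2,711

COGS = $8,420; ending inventory = $2,711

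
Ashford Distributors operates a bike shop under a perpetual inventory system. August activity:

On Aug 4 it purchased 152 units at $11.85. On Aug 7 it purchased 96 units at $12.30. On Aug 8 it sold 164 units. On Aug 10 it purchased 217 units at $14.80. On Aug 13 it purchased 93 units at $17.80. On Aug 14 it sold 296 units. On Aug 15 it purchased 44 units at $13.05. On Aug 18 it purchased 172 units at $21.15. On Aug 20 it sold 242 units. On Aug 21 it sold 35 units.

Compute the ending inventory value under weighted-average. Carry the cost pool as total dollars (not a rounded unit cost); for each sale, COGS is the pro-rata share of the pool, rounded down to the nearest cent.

Ending inventory = $668.58

After Aug 4: 152 on hand, pool $1,801.20 (≈ $11.8500 each)
After Aug 7: 248 on hand, pool $2,982.00 (≈ $12.0242 each)
Aug 8, sell 164: 164/248 × $2,982.00 → $1,971.96
After Aug 10: 301 on hand, pool $4,221.64 (≈ $14.0254 each)
After Aug 13: 394 on hand, pool $5,877.04 (≈ $14.9163 each)
Aug 14, sell 296: 296/394 × $5,877.04 → $4,415.23
After Aug 15: 142 on hand, pool $2,036.01 (≈ $14.3381 each)
After Aug 18: 314 on hand, pool $5,673.81 (≈ $18.0695 each)
Aug 20, sell 242: 242/314 × $5,673.81 → $4,372.80
Aug 21, sell 35: 35/72 × $1,301.01 → $632.43
Total COGS = $1,971.96 + $4,415.23 + $4,372.80 + $632.43 = $11,392.42
Ending inventory (cost pool remaining) = $668.58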